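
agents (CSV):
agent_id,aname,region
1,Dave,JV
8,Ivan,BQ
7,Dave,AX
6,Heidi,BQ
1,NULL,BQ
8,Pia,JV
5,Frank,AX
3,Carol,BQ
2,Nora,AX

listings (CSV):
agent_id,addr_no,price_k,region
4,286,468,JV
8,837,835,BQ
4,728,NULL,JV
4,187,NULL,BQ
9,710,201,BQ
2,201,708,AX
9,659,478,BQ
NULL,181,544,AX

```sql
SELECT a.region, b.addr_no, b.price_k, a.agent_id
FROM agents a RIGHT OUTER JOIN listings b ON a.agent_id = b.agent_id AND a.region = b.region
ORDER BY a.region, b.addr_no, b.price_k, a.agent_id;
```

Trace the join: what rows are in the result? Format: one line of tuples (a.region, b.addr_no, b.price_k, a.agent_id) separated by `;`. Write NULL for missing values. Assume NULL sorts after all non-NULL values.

RIGHT JOIN keeps every row from `listings`; unmatched rows get NULL for `agents`'s columns.
Matching on a.agent_id = b.agent_id AND a.region = b.region. A NULL in a compared column never satisfies the condition.
- a[0] agent_id=1, region=JV → no match.
- a[1] agent_id=8, region=BQ → 1 match(es) in b → 1 row(s).
- a[2] agent_id=7, region=AX → no match.
- a[3] agent_id=6, region=BQ → no match.
- a[4] agent_id=1, region=BQ → no match.
- a[5] agent_id=8, region=JV → no match.
- a[6] agent_id=5, region=AX → no match.
- a[7] agent_id=3, region=BQ → no match.
- a[8] agent_id=2, region=AX → 1 match(es) in b → 1 row(s).
- 6 b row(s) had no a match → kept, a columns NULL.
After projecting and ordering:
a.region | b.addr_no | b.price_k | a.agent_id
AX | 201 | 708 | 2
BQ | 837 | 835 | 8
NULL | 181 | 544 | NULL
NULL | 187 | NULL | NULL
NULL | 286 | 468 | NULL
NULL | 659 | 478 | NULL
NULL | 710 | 201 | NULL
NULL | 728 | NULL | NULL

(AX, 201, 708, 2); (BQ, 837, 835, 8); (NULL, 181, 544, NULL); (NULL, 187, NULL, NULL); (NULL, 286, 468, NULL); (NULL, 659, 478, NULL); (NULL, 710, 201, NULL); (NULL, 728, NULL, NULL)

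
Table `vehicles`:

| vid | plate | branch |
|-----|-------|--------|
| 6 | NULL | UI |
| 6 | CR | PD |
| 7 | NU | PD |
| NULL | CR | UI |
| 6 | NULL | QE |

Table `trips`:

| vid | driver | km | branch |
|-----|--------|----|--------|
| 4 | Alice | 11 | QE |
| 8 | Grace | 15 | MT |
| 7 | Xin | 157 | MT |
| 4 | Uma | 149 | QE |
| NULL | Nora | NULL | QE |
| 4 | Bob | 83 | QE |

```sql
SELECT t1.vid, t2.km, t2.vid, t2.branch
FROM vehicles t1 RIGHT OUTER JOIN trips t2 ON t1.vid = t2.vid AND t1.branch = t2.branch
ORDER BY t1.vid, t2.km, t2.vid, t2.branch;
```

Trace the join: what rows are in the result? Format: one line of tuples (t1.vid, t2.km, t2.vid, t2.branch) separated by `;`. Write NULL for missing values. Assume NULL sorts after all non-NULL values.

RIGHT JOIN keeps every row from `trips`; unmatched rows get NULL for `vehicles`'s columns.
Matching on t1.vid = t2.vid AND t1.branch = t2.branch. A NULL in a compared column never satisfies the condition.
- t1 row (vid=6, branch=UI): no match.
- t1 row (vid=6, branch=PD): no match.
- t1 row (vid=7, branch=PD): no match.
- t1 row (vid=NULL, branch=UI): no match.
- t1 row (vid=6, branch=QE): no match.
- 6 t2 row(s) had no t1 match → kept, t1 columns NULL.
After projecting and ordering:
t1.vid | t2.km | t2.vid | t2.branch
NULL | 11 | 4 | QE
NULL | 15 | 8 | MT
NULL | 83 | 4 | QE
NULL | 149 | 4 | QE
NULL | 157 | 7 | MT
NULL | NULL | NULL | QE

(NULL, 11, 4, QE); (NULL, 15, 8, MT); (NULL, 83, 4, QE); (NULL, 149, 4, QE); (NULL, 157, 7, MT); (NULL, NULL, NULL, QE)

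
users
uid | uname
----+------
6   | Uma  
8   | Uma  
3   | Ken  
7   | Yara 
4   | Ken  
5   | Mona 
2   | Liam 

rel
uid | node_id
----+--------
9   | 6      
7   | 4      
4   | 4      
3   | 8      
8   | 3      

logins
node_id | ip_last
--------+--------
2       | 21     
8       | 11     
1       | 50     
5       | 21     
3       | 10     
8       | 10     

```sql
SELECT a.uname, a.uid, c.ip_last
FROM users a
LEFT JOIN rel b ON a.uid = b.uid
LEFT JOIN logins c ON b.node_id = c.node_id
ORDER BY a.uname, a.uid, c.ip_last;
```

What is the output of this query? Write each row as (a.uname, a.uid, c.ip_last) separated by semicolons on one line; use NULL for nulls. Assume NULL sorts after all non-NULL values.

Evaluate left to right. First `users a LEFT JOIN rel b` on uid: 7 row(s).
Then LEFT JOIN `logins c` on node_id: each of those 7 rows is kept; rows whose b.node_id has no match in c get NULL for c's columns.

(Ken, 3, 10); (Ken, 3, 11); (Ken, 4, NULL); (Liam, 2, NULL); (Mona, 5, NULL); (Uma, 6, NULL); (Uma, 8, 10); (Yara, 7, NULL)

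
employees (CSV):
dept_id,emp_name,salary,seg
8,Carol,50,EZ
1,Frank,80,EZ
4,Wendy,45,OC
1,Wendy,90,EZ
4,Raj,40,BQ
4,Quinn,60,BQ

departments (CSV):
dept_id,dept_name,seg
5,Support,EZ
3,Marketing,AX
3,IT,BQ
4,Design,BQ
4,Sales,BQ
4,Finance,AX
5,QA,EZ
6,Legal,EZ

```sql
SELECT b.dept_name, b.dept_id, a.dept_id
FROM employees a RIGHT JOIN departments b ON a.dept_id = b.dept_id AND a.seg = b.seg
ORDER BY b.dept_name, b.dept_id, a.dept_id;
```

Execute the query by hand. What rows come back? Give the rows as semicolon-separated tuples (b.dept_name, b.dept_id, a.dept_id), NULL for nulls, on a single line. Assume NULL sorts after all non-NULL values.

RIGHT JOIN keeps every row from `departments`; unmatched rows get NULL for `employees`'s columns.
Matching on a.dept_id = b.dept_id AND a.seg = b.seg.
- dept_id=8, seg=EZ: no matching b row.
- dept_id=1, seg=EZ: no matching b row.
- dept_id=4, seg=OC: no matching b row.
- dept_id=1, seg=EZ: no matching b row.
- dept_id=4, seg=BQ: 2 matching b row(s), so 2 row(s) emitted.
- dept_id=4, seg=BQ: 2 matching b row(s), so 2 row(s) emitted.
- 6 row(s) from b found no a partner → padded with NULL.
After projecting and ordering:
b.dept_name | b.dept_id | a.dept_id
Design | 4 | 4
Design | 4 | 4
Finance | 4 | NULL
IT | 3 | NULL
Legal | 6 | NULL
Marketing | 3 | NULL
QA | 5 | NULL
Sales | 4 | 4
Sales | 4 | 4
Support | 5 | NULL

(Design, 4, 4); (Design, 4, 4); (Finance, 4, NULL); (IT, 3, NULL); (Legal, 6, NULL); (Marketing, 3, NULL); (QA, 5, NULL); (Sales, 4, 4); (Sales, 4, 4); (Support, 5, NULL)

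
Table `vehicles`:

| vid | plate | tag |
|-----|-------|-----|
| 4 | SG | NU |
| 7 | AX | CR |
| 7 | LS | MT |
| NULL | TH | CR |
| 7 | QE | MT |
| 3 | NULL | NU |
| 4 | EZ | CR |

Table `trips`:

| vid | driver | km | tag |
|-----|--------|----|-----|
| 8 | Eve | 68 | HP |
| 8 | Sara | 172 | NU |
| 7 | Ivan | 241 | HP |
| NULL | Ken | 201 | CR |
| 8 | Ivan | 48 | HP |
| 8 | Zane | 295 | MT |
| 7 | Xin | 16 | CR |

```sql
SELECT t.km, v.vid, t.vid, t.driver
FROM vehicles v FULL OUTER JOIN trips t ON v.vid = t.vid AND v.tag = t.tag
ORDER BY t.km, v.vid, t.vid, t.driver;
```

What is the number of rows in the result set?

13

FULL OUTER JOIN keeps every row from both sides; unmatched rows get NULL for the other side's columns.
Matching on v.vid = t.vid AND v.tag = t.tag. A NULL in a compared column never satisfies the condition.
- v[0] vid=4, tag=NU → no match; kept with NULLs on the t side.
- v[1] vid=7, tag=CR → 1 match(es) in t → 1 row(s).
- v[2] vid=7, tag=MT → no match; kept with NULLs on the t side.
- v[3] vid=NULL, tag=CR → no match; kept with NULLs on the t side.
- v[4] vid=7, tag=MT → no match; kept with NULLs on the t side.
- v[5] vid=3, tag=NU → no match; kept with NULLs on the t side.
- v[6] vid=4, tag=CR → no match; kept with NULLs on the t side.
- 6 t row(s) had no v match → kept, v columns NULL.
Total: 1 matched + 12 padded = 13 rows.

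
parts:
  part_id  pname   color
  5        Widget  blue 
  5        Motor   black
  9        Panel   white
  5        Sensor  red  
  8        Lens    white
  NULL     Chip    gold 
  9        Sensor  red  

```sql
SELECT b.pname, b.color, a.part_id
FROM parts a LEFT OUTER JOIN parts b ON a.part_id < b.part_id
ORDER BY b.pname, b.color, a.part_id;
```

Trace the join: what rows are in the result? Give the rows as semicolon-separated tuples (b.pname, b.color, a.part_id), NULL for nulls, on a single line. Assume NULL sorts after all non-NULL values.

(Lens, white, 5); (Lens, white, 5); (Lens, white, 5); (Panel, white, 5); (Panel, white, 5); (Panel, white, 5); (Panel, white, 8); (Sensor, red, 5); (Sensor, red, 5); (Sensor, red, 5); (Sensor, red, 8); (NULL, NULL, 9); (NULL, NULL, 9); (NULL, NULL, NULL)

LEFT JOIN keeps every row from `parts a`; unmatched rows get NULL for `parts b`'s columns.
Matching on a.part_id < b.part_id. A NULL in a compared column never satisfies the condition.
- part_id=5: 3 matching b row(s), so 3 row(s) emitted.
- part_id=5: 3 matching b row(s), so 3 row(s) emitted.
- part_id=9: no b row matches, row kept with b columns NULL.
- part_id=5: 3 matching b row(s), so 3 row(s) emitted.
- part_id=8: 2 matching b row(s), so 2 row(s) emitted.
- part_id=NULL: no b row matches, row kept with b columns NULL.
- part_id=9: no b row matches, row kept with b columns NULL.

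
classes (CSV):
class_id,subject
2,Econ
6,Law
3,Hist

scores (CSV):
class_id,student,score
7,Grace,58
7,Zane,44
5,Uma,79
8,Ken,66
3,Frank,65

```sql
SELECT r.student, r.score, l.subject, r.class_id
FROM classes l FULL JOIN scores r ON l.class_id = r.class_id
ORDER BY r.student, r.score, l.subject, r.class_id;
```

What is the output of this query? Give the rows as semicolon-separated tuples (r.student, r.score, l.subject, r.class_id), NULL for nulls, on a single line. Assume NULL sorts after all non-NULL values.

(Frank, 65, Hist, 3); (Grace, 58, NULL, 7); (Ken, 66, NULL, 8); (Uma, 79, NULL, 5); (Zane, 44, NULL, 7); (NULL, NULL, Econ, NULL); (NULL, NULL, Law, NULL)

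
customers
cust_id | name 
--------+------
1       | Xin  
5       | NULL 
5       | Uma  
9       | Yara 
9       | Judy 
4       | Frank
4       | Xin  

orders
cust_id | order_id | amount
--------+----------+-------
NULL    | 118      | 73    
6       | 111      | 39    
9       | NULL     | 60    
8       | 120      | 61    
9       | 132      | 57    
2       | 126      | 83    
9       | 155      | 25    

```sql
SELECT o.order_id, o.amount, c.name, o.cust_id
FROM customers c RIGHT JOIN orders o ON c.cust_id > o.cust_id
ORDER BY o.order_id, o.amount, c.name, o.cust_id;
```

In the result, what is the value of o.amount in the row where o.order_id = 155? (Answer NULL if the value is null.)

RIGHT JOIN keeps every row from `orders`; unmatched rows get NULL for `customers`'s columns.
Matching on c.cust_id > o.cust_id. A NULL in a compared column never satisfies the condition.
- c row (cust_id=1): no match.
- c row (cust_id=5): matches 1 o row(s) → 1 output row(s).
- c row (cust_id=5): matches 1 o row(s) → 1 output row(s).
- c row (cust_id=9): matches 3 o row(s) → 3 output row(s).
- c row (cust_id=9): matches 3 o row(s) → 3 output row(s).
- c row (cust_id=4): matches 1 o row(s) → 1 output row(s).
- c row (cust_id=4): matches 1 o row(s) → 1 output row(s).
- plus 4 unmatched o row(s), each kept with NULL c columns.

25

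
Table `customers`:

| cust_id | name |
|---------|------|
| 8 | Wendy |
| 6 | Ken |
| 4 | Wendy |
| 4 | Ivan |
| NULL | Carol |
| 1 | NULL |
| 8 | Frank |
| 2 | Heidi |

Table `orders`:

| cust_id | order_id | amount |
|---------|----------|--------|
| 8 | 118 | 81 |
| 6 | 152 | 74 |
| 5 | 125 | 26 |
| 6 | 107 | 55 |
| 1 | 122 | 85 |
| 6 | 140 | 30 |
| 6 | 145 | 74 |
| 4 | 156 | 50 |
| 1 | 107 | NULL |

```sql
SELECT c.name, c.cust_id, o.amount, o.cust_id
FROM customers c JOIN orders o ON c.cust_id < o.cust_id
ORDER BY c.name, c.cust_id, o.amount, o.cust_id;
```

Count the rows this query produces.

27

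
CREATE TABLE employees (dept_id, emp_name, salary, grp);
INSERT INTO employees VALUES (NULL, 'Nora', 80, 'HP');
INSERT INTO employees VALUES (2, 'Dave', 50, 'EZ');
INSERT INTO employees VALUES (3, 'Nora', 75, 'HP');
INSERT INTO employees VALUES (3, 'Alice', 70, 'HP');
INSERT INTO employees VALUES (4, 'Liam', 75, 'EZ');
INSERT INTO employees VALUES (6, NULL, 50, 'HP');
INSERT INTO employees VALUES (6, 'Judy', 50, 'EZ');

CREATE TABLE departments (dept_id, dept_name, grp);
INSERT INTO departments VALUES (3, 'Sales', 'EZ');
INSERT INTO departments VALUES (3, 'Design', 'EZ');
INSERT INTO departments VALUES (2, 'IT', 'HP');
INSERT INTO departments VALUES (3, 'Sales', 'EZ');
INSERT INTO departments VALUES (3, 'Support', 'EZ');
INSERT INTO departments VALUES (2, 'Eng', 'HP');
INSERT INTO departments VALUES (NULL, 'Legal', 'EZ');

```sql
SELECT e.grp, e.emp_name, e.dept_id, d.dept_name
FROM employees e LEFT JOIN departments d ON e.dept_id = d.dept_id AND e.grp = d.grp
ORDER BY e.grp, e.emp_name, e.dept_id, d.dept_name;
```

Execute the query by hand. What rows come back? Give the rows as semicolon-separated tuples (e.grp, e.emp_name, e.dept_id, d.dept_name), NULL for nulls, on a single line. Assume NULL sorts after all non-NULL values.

LEFT JOIN keeps every row from `employees`; unmatched rows get NULL for `departments`'s columns.
Matching on e.dept_id = d.dept_id AND e.grp = d.grp. A NULL in a compared column never satisfies the condition.
- e (dept_id=NULL, grp=HP) has no partner → padded with NULL.
- e (dept_id=2, grp=EZ) has no partner → padded with NULL.
- e (dept_id=3, grp=HP) has no partner → padded with NULL.
- e (dept_id=3, grp=HP) has no partner → padded with NULL.
- e (dept_id=4, grp=EZ) has no partner → padded with NULL.
- e (dept_id=6, grp=HP) has no partner → padded with NULL.
- e (dept_id=6, grp=EZ) has no partner → padded with NULL.
After projecting and ordering:
e.grp | e.emp_name | e.dept_id | d.dept_name
EZ | Dave | 2 | NULL
EZ | Judy | 6 | NULL
EZ | Liam | 4 | NULL
HP | Alice | 3 | NULL
HP | Nora | 3 | NULL
HP | Nora | NULL | NULL
HP | NULL | 6 | NULL

(EZ, Dave, 2, NULL); (EZ, Judy, 6, NULL); (EZ, Liam, 4, NULL); (HP, Alice, 3, NULL); (HP, Nora, 3, NULL); (HP, Nora, NULL, NULL); (HP, NULL, 6, NULL)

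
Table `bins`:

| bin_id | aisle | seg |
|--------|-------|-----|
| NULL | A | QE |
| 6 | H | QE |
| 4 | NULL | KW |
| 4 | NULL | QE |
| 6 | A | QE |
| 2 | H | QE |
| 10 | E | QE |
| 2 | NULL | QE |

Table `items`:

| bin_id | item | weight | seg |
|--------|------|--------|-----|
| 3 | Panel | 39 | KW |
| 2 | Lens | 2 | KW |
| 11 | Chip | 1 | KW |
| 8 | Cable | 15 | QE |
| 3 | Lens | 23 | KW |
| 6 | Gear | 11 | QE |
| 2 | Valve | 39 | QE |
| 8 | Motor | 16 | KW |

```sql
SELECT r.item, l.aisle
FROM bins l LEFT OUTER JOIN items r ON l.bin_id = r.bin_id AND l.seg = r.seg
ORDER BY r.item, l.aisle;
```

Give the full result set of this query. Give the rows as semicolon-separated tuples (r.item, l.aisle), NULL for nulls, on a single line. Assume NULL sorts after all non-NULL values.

(Gear, A); (Gear, H); (Valve, H); (Valve, NULL); (NULL, A); (NULL, E); (NULL, NULL); (NULL, NULL)

LEFT JOIN keeps every row from `bins`; unmatched rows get NULL for `items`'s columns.
Matching on l.bin_id = r.bin_id AND l.seg = r.seg. A NULL in a compared column never satisfies the condition.
Matched pairs: 4; unmatched l rows kept: 4.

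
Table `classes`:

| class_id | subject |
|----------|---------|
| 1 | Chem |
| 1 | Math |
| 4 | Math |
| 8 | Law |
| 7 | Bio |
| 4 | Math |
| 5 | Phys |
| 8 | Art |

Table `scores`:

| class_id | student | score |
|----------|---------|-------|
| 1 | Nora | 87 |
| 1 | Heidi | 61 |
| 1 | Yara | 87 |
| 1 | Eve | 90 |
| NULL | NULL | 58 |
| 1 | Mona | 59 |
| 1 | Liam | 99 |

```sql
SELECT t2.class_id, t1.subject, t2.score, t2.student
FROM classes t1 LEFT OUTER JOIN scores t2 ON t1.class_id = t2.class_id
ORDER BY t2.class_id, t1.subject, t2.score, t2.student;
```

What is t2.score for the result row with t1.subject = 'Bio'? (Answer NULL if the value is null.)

NULL

LEFT JOIN keeps every row from `classes`; unmatched rows get NULL for `scores`'s columns.
Matching on t1.class_id = t2.class_id. A NULL in a compared column never satisfies the condition.
Matched pairs: 12; unmatched t1 rows kept: 6.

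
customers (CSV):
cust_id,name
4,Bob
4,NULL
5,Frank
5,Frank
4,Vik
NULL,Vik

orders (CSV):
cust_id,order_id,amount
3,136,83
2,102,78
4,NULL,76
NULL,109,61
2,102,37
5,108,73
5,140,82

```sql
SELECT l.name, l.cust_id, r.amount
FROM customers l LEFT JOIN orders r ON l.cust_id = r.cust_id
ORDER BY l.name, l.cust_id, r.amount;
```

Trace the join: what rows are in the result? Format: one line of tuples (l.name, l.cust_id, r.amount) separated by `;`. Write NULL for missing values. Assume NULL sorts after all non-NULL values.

LEFT JOIN keeps every row from `customers`; unmatched rows get NULL for `orders`'s columns.
Matching on l.cust_id = r.cust_id. A NULL in a compared column never satisfies the condition.
Matched pairs: 7; unmatched l rows kept: 1.

(Bob, 4, 76); (Frank, 5, 73); (Frank, 5, 73); (Frank, 5, 82); (Frank, 5, 82); (Vik, 4, 76); (Vik, NULL, NULL); (NULL, 4, 76)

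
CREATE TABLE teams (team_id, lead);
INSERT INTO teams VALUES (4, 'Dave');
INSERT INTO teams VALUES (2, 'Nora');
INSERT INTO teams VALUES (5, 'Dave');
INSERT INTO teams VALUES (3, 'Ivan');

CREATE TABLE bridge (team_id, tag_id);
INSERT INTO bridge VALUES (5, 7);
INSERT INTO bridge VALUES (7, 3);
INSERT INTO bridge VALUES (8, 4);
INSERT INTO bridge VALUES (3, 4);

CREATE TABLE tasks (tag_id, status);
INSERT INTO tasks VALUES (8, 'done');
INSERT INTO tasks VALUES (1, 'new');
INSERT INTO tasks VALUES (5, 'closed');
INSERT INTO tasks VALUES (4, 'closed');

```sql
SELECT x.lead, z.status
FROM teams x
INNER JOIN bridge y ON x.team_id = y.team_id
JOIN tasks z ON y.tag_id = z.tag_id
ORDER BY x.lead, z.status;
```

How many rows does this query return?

Step 1 — x INNER JOIN y on team_id → 2 row(s).
Then INNER JOIN `tasks z` on tag_id: keep only rows whose y.tag_id appears in z.
Result: 1 row(s).

1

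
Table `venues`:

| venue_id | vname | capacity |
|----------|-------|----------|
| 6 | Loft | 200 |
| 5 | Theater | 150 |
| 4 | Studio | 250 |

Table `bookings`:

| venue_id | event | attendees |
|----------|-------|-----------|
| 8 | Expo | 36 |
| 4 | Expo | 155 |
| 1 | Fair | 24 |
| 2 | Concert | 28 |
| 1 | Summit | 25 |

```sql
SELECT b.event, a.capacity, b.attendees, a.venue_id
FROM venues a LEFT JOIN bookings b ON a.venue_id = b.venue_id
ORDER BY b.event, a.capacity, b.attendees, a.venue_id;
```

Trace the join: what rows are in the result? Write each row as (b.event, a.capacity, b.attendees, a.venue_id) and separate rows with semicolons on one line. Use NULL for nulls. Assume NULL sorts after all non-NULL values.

LEFT JOIN keeps every row from `venues`; unmatched rows get NULL for `bookings`'s columns.
Matching on a.venue_id = b.venue_id.
- a (venue_id=6) has no partner → padded with NULL.
- a (venue_id=5) has no partner → padded with NULL.
- a (venue_id=4) pairs with 1 row(s) of b.
After projecting and ordering:
b.event | a.capacity | b.attendees | a.venue_id
Expo | 250 | 155 | 4
NULL | 150 | NULL | 5
NULL | 200 | NULL | 6

(Expo, 250, 155, 4); (NULL, 150, NULL, 5); (NULL, 200, NULL, 6)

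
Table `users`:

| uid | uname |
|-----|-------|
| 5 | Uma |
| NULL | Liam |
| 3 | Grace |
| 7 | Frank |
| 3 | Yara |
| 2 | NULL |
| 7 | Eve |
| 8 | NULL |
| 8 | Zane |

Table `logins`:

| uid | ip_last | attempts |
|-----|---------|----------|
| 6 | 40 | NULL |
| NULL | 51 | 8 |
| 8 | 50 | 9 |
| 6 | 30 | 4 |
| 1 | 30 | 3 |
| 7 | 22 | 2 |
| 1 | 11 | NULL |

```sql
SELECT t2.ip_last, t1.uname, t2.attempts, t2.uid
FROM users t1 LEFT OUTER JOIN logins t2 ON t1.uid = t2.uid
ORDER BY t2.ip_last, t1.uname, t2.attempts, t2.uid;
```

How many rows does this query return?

9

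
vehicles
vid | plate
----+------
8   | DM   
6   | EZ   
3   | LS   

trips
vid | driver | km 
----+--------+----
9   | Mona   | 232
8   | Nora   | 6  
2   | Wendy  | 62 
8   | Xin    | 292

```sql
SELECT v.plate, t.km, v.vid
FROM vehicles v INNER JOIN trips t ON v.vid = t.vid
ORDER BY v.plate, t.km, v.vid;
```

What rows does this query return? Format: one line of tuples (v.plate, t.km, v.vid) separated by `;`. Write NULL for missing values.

INNER JOIN keeps only pairs where the ON condition holds.
Matching on v.vid = t.vid.
- v[0] vid=8 → 2 match(es) in t → 2 row(s).
- v[1] vid=6 → no match; dropped.
- v[2] vid=3 → no match; dropped.
After projecting and ordering:
v.plate | t.km | v.vid
DM | 6 | 8
DM | 292 | 8

(DM, 6, 8); (DM, 292, 8)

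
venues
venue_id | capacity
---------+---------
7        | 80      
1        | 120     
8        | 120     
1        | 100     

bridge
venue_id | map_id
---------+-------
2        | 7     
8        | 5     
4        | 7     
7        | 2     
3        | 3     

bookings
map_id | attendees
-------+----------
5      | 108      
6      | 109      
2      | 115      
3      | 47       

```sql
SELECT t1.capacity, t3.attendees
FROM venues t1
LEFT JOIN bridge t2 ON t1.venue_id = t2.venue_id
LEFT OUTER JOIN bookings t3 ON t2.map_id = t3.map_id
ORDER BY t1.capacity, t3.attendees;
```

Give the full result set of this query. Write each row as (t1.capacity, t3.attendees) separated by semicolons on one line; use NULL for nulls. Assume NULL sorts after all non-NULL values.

Step 1 — t1 LEFT JOIN t2 on venue_id → 4 row(s).
Then LEFT JOIN `bookings t3` on map_id: each of those 4 rows is kept; rows whose t2.map_id has no match in t3 get NULL for t3's columns.

(80, 115); (100, NULL); (120, 108); (120, NULL)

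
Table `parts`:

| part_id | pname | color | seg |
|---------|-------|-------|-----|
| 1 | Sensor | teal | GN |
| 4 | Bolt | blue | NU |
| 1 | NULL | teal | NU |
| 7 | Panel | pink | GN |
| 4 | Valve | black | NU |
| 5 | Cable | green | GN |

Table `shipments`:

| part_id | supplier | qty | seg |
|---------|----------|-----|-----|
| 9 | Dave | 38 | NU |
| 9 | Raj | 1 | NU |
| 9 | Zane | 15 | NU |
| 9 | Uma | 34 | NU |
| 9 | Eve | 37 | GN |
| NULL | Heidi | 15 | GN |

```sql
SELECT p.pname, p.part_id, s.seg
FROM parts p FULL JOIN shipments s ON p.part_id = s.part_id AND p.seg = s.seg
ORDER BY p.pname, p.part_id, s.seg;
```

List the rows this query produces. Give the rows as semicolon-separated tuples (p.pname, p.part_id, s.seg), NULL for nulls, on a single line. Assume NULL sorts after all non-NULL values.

(Bolt, 4, NULL); (Cable, 5, NULL); (Panel, 7, NULL); (Sensor, 1, NULL); (Valve, 4, NULL); (NULL, 1, NULL); (NULL, NULL, GN); (NULL, NULL, GN); (NULL, NULL, NU); (NULL, NULL, NU); (NULL, NULL, NU); (NULL, NULL, NU)

FULL OUTER JOIN keeps every row from both sides; unmatched rows get NULL for the other side's columns.
Matching on p.part_id = s.part_id AND p.seg = s.seg. A NULL in a compared column never satisfies the condition.
- p row (part_id=1, seg=GN): no match → kept, s columns NULL.
- p row (part_id=4, seg=NU): no match → kept, s columns NULL.
- p row (part_id=1, seg=NU): no match → kept, s columns NULL.
- p row (part_id=7, seg=GN): no match → kept, s columns NULL.
- p row (part_id=4, seg=NU): no match → kept, s columns NULL.
- p row (part_id=5, seg=GN): no match → kept, s columns NULL.
- 6 s row(s) had no p match → kept, p columns NULL.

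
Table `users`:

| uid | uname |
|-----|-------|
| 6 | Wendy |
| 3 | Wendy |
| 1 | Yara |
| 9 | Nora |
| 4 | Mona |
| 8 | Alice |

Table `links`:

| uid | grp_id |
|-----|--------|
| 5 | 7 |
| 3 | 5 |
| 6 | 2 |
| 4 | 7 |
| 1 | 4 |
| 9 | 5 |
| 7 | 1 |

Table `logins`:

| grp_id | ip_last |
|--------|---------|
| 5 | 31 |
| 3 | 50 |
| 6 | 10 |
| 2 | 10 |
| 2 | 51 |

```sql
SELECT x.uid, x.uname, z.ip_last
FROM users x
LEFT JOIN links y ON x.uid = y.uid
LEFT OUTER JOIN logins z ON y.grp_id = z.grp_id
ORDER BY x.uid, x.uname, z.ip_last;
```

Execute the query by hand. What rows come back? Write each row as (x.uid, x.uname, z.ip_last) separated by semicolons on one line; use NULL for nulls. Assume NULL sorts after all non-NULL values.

(1, Yara, NULL); (3, Wendy, 31); (4, Mona, NULL); (6, Wendy, 10); (6, Wendy, 51); (8, Alice, NULL); (9, Nora, 31)

Step 1 — x LEFT JOIN y on uid → 6 row(s).
Then LEFT JOIN `logins z` on grp_id: each of those 6 rows is kept; rows whose y.grp_id has no match in z get NULL for z's columns.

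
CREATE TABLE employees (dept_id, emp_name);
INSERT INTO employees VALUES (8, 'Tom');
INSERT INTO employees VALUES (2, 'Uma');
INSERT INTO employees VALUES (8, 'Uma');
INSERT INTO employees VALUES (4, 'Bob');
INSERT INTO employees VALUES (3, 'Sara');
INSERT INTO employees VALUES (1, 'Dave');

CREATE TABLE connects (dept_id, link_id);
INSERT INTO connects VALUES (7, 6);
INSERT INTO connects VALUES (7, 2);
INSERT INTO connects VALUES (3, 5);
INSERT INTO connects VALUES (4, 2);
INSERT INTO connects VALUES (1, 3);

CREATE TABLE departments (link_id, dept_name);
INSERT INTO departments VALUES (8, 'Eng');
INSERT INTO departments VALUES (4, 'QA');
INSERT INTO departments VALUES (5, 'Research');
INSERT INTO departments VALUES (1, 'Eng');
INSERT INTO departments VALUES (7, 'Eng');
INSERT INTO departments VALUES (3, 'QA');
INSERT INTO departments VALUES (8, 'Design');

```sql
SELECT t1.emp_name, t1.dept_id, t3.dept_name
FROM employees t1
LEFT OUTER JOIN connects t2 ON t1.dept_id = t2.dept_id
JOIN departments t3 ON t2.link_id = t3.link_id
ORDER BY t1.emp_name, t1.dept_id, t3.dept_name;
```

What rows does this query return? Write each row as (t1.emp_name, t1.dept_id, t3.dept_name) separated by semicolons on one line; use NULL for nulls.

(Dave, 1, QA); (Sara, 3, Research)

Step 1 — t1 LEFT JOIN t2 on dept_id → 6 row(s).
Then INNER JOIN `departments t3` on link_id: keep only rows whose t2.link_id appears in t3.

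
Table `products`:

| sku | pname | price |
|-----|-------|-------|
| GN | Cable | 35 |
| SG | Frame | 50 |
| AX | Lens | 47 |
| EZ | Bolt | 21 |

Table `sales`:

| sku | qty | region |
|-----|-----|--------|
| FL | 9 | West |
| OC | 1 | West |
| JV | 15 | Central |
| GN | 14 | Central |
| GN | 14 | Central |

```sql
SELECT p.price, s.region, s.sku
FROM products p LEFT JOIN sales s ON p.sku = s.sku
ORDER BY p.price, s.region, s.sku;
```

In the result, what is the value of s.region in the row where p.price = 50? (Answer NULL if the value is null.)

NULL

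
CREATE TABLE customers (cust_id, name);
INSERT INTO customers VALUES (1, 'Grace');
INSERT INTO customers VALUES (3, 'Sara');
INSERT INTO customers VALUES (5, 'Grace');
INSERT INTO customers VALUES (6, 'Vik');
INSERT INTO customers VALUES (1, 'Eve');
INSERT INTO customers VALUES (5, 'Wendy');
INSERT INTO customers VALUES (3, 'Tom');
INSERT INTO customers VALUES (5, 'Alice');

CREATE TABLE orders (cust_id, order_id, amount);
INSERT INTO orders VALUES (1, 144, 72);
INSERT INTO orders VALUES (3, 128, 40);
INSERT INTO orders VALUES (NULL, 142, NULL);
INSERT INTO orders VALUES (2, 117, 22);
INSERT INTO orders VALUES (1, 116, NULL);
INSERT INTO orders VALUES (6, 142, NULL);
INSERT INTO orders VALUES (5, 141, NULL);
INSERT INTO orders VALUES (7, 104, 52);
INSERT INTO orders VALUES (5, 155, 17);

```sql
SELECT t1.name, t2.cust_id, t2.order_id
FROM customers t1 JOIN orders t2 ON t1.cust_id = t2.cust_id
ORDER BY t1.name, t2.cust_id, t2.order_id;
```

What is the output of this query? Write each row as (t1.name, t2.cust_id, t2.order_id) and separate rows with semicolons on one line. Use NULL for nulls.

INNER JOIN keeps only pairs where the ON condition holds.
Matching on t1.cust_id = t2.cust_id. A NULL in a compared column never satisfies the condition.
- t1 (cust_id=1) pairs with 2 row(s) of t2.
- t1 (cust_id=3) pairs with 1 row(s) of t2.
- t1 (cust_id=5) pairs with 2 row(s) of t2.
- t1 (cust_id=6) pairs with 1 row(s) of t2.
- t1 (cust_id=1) pairs with 2 row(s) of t2.
- t1 (cust_id=5) pairs with 2 row(s) of t2.
- t1 (cust_id=3) pairs with 1 row(s) of t2.
- t1 (cust_id=5) pairs with 2 row(s) of t2.

(Alice, 5, 141); (Alice, 5, 155); (Eve, 1, 116); (Eve, 1, 144); (Grace, 1, 116); (Grace, 1, 144); (Grace, 5, 141); (Grace, 5, 155); (Sara, 3, 128); (Tom, 3, 128); (Vik, 6, 142); (Wendy, 5, 141); (Wendy, 5, 155)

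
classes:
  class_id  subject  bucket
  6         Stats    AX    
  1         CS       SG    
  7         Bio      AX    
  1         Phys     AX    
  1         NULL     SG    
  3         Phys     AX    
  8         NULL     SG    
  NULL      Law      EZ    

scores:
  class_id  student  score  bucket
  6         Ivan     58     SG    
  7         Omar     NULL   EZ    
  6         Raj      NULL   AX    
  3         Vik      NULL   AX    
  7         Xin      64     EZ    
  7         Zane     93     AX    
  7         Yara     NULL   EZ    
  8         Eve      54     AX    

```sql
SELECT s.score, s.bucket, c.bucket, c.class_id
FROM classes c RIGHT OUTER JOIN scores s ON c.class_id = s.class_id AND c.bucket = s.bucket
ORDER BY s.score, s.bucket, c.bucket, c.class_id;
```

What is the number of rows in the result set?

8

RIGHT JOIN keeps every row from `scores`; unmatched rows get NULL for `classes`'s columns.
Matching on c.class_id = s.class_id AND c.bucket = s.bucket. A NULL in a compared column never satisfies the condition.
Matched pairs: 3; unmatched s rows kept: 5.
Total: 3 matched + 5 padded = 8 rows.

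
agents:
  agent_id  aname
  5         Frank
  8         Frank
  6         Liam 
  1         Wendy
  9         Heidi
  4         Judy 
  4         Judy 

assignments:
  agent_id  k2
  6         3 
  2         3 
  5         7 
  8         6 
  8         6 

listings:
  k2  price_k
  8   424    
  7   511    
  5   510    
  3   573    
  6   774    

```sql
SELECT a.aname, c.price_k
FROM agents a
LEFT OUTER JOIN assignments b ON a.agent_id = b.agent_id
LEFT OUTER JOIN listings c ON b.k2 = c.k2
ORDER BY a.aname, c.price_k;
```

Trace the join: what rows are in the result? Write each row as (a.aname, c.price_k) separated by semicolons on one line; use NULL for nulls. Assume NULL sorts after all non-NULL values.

Step 1 — a LEFT JOIN b on agent_id → 8 row(s).
Then LEFT JOIN `listings c` on k2: each of those 8 rows is kept; rows whose b.k2 has no match in c get NULL for c's columns.

(Frank, 511); (Frank, 774); (Frank, 774); (Heidi, NULL); (Judy, NULL); (Judy, NULL); (Liam, 573); (Wendy, NULL)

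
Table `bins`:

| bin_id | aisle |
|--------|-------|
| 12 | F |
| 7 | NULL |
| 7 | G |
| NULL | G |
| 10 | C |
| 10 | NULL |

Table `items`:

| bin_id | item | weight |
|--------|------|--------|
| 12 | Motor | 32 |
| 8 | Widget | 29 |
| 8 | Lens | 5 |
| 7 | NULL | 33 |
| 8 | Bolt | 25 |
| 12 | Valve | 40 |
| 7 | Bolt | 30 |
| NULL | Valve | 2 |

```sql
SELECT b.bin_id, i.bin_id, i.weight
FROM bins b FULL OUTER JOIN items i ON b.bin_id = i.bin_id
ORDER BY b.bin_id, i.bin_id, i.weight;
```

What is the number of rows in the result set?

13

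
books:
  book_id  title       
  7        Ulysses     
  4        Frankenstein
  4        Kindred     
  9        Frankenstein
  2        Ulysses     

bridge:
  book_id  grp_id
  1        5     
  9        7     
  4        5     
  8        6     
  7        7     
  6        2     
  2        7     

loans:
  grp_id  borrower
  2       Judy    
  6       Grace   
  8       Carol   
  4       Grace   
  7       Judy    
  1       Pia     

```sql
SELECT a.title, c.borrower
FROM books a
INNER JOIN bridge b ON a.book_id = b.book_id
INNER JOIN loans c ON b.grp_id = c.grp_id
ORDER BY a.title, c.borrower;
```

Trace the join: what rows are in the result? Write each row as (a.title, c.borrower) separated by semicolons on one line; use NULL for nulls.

(Frankenstein, Judy); (Ulysses, Judy); (Ulysses, Judy)

Step 1 — a INNER JOIN b on book_id → 5 row(s).
Then INNER JOIN `loans c` on grp_id: keep only rows whose b.grp_id appears in c.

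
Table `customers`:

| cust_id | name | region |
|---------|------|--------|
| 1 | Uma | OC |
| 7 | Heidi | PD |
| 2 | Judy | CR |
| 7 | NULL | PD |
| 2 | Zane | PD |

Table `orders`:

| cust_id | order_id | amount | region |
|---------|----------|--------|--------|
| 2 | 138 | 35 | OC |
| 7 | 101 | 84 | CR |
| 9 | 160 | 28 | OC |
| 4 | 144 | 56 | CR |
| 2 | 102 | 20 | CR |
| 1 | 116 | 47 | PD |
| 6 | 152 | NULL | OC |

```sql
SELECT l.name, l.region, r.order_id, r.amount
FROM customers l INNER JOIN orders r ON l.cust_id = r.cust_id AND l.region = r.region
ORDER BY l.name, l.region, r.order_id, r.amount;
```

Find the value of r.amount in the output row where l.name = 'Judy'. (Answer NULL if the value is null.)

20

INNER JOIN keeps only pairs where the ON condition holds.
Matching on l.cust_id = r.cust_id AND l.region = r.region.
Matched pairs: 1.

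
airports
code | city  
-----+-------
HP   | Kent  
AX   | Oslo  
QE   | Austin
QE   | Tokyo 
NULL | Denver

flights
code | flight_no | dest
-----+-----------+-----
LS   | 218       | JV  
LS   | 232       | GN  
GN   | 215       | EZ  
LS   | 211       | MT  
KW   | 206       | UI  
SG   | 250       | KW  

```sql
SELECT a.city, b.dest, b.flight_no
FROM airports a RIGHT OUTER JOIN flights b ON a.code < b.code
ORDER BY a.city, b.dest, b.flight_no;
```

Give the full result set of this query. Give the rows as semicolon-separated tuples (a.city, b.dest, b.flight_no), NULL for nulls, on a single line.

RIGHT JOIN keeps every row from `flights`; unmatched rows get NULL for `airports`'s columns.
Matching on a.code < b.code. A NULL in a compared column never satisfies the condition.
- code=HP: 5 matching b row(s), so 5 row(s) emitted.
- code=AX: 6 matching b row(s), so 6 row(s) emitted.
- code=QE: 1 matching b row(s), so 1 row(s) emitted.
- code=QE: 1 matching b row(s), so 1 row(s) emitted.
- code=NULL: no matching b row.
- every b row matched at least one a row.

(Austin, KW, 250); (Kent, GN, 232); (Kent, JV, 218); (Kent, KW, 250); (Kent, MT, 211); (Kent, UI, 206); (Oslo, EZ, 215); (Oslo, GN, 232); (Oslo, JV, 218); (Oslo, KW, 250); (Oslo, MT, 211); (Oslo, UI, 206); (Tokyo, KW, 250)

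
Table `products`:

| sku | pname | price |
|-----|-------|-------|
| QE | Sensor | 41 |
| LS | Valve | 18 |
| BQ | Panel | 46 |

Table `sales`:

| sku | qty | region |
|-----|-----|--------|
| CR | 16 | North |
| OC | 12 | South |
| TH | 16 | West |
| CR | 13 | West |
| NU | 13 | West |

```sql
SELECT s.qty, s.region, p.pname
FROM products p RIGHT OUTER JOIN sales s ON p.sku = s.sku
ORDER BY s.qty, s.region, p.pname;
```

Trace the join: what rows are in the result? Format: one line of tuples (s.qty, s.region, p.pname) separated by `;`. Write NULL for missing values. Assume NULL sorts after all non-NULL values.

RIGHT JOIN keeps every row from `sales`; unmatched rows get NULL for `products`'s columns.
Matching on p.sku = s.sku.
- p[0] sku=QE → no match.
- p[1] sku=LS → no match.
- p[2] sku=BQ → no match.
- 5 s row(s) had no p match → kept, p columns NULL.
After projecting and ordering:
s.qty | s.region | p.pname
12 | South | NULL
13 | West | NULL
13 | West | NULL
16 | North | NULL
16 | West | NULL

(12, South, NULL); (13, West, NULL); (13, West, NULL); (16, North, NULL); (16, West, NULL)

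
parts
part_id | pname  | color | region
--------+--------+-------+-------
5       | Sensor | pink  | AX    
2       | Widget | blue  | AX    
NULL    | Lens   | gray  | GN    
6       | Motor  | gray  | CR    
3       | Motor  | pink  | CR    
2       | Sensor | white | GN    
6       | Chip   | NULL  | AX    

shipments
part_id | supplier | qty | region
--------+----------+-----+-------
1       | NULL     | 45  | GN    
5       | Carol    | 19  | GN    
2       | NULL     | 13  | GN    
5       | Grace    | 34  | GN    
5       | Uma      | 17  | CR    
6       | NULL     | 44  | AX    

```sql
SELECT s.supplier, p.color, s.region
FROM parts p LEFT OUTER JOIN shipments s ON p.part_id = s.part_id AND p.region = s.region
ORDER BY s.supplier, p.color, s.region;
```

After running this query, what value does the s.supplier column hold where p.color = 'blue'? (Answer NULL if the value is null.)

NULL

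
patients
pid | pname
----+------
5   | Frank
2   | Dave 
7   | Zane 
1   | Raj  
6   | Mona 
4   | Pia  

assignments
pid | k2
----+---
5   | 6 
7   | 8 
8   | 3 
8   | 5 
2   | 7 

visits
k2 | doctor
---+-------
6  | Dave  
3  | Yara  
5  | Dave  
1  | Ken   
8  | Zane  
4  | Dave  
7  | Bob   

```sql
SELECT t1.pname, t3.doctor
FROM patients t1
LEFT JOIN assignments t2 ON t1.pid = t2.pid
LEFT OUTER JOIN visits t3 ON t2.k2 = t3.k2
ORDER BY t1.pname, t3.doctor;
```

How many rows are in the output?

6

Joins associate left-to-right: patients LEFT JOIN assignments on pid gives 6 intermediate row(s).
Then LEFT JOIN `visits t3` on k2: each of those 6 rows is kept; rows whose t2.k2 has no match in t3 get NULL for t3's columns.
Result: 6 row(s).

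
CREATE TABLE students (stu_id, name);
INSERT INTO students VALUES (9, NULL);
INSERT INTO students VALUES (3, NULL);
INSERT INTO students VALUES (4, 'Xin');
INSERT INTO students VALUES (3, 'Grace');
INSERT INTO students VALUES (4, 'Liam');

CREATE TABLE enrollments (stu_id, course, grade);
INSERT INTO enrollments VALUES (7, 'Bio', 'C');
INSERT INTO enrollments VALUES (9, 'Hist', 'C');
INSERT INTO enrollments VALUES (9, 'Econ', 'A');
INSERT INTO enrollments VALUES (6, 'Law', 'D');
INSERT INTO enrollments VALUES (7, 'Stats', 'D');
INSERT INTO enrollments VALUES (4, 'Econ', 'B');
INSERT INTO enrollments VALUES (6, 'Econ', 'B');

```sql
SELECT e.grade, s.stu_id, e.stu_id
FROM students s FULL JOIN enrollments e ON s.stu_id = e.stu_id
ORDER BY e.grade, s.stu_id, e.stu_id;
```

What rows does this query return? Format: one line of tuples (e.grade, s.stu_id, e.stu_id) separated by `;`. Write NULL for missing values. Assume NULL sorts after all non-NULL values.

(A, 9, 9); (B, 4, 4); (B, 4, 4); (B, NULL, 6); (C, 9, 9); (C, NULL, 7); (D, NULL, 6); (D, NULL, 7); (NULL, 3, NULL); (NULL, 3, NULL)

FULL OUTER JOIN keeps every row from both sides; unmatched rows get NULL for the other side's columns.
Matching on s.stu_id = e.stu_id.
Matched pairs: 4; unmatched s rows kept: 2; unmatched e rows kept: 4.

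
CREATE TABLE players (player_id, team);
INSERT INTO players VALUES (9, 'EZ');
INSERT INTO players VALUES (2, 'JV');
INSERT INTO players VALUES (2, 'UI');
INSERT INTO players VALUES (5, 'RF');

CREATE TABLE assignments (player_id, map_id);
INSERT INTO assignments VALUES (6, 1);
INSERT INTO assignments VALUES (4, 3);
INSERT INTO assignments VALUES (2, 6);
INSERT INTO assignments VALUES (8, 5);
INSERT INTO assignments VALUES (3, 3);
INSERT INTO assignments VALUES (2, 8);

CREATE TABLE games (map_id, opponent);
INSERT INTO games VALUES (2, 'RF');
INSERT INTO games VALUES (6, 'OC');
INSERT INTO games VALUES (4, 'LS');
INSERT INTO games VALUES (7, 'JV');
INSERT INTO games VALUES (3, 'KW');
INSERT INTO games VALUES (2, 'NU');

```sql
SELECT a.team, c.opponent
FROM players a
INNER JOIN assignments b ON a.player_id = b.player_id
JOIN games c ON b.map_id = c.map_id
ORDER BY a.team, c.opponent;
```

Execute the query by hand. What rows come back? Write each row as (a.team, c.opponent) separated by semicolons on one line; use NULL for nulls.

(JV, OC); (UI, OC)

Evaluate left to right. First `players a INNER JOIN assignments b` on player_id: 4 row(s).
Then INNER JOIN `games c` on map_id: keep only rows whose b.map_id appears in c.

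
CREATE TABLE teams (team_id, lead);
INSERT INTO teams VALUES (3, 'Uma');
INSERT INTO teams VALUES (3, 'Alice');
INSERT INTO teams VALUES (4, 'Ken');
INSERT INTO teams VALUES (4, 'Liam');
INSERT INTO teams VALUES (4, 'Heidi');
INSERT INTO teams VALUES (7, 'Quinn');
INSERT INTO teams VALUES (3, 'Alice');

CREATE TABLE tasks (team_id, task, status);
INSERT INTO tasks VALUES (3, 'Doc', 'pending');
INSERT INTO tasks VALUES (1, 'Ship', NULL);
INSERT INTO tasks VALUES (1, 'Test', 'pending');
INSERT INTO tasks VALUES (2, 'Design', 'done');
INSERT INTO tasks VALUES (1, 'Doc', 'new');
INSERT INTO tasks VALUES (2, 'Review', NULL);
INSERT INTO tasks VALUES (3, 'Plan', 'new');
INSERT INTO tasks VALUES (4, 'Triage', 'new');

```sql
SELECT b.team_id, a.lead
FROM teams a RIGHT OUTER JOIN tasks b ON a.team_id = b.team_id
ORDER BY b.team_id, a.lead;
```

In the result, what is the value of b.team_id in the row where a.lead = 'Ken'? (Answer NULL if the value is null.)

RIGHT JOIN keeps every row from `tasks`; unmatched rows get NULL for `teams`'s columns.
Matching on a.team_id = b.team_id.
- a (team_id=3) pairs with 2 row(s) of b.
- a (team_id=3) pairs with 2 row(s) of b.
- a (team_id=4) pairs with 1 row(s) of b.
- a (team_id=4) pairs with 1 row(s) of b.
- a (team_id=4) pairs with 1 row(s) of b.
- a (team_id=7) has no partner in b.
- a (team_id=3) pairs with 2 row(s) of b.
- plus 5 unmatched b row(s), each kept with NULL a columns.

4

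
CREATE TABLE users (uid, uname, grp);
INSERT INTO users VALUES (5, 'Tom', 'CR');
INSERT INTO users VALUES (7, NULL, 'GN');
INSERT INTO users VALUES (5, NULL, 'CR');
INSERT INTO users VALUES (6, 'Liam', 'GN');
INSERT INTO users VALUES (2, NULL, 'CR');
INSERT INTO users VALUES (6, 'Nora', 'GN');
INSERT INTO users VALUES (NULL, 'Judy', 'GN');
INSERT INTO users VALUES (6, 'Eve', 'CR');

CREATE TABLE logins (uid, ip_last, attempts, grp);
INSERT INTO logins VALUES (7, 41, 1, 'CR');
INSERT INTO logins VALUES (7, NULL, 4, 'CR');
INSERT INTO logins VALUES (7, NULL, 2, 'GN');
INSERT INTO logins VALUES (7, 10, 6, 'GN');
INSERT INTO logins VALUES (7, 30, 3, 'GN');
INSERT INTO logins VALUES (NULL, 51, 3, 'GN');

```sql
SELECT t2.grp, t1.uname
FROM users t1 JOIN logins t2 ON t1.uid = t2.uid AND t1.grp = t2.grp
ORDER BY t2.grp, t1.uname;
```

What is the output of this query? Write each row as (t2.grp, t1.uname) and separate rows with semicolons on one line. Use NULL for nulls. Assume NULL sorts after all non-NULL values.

(GN, NULL); (GN, NULL); (GN, NULL)

INNER JOIN keeps only pairs where the ON condition holds.
Matching on t1.uid = t2.uid AND t1.grp = t2.grp. A NULL in a compared column never satisfies the condition.
- t1 row (uid=5, grp=CR): no match → dropped.
- t1 row (uid=7, grp=GN): matches 3 t2 row(s) → 3 output row(s).
- t1 row (uid=5, grp=CR): no match → dropped.
- t1 row (uid=6, grp=GN): no match → dropped.
- t1 row (uid=2, grp=CR): no match → dropped.
- t1 row (uid=6, grp=GN): no match → dropped.
- t1 row (uid=NULL, grp=GN): no match → dropped.
- t1 row (uid=6, grp=CR): no match → dropped.
After projecting and ordering:
t2.grp | t1.uname
GN | NULL
GN | NULL
GN | NULL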